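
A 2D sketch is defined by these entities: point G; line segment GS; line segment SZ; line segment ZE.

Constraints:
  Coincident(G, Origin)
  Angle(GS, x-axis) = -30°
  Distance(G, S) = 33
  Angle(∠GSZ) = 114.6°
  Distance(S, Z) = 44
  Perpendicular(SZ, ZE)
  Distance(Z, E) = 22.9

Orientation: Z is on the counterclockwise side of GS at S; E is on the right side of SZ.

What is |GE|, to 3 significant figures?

78.3

G is at the origin; GS runs at -30.0° with length 33.0, so S = 33.0·(cos -30.0°, sin -30.0°) = (28.6, -16.5). ∠GSZ = 114.6°, so SZ runs at -30.0° + (180° − 114.6°) = 35.4° from the x-axis; with |SZ| = 44.0, Z = S + 44.0·(cos 35.4°, sin 35.4°) = (64.4, 8.99). SZ ⟂ ZE; with |ZE| = 22.9 on the right of SZ, E = Z + 22.9·(0.579, -0.815) = (77.7, -9.68). Then |GE| = |E − G| = 78.3.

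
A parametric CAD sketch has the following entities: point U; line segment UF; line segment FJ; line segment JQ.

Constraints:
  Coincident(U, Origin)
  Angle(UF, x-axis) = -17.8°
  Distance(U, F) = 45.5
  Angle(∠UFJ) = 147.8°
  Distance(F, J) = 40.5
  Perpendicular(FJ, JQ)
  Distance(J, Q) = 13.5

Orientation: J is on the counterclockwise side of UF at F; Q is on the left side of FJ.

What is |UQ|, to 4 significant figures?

79.73

U is at the origin; UF runs at -17.8° with length 45.5, so F = 45.5·(cos -17.8°, sin -17.8°) = (43.32, -13.91). ∠UFJ = 147.8°, so FJ runs at -17.8° + (180° − 147.8°) = 14.40° from the x-axis; with |FJ| = 40.5, J = F + 40.5·(cos 14.40°, sin 14.40°) = (82.55, -3.837). The perpendicularity gives JQ at right angles to FJ; with |JQ| = 13.5 on the left of FJ, Q = J + 13.5·(-0.2487, 0.9686) = (79.19, 9.239). Then |UQ| = |Q − U| = 79.73.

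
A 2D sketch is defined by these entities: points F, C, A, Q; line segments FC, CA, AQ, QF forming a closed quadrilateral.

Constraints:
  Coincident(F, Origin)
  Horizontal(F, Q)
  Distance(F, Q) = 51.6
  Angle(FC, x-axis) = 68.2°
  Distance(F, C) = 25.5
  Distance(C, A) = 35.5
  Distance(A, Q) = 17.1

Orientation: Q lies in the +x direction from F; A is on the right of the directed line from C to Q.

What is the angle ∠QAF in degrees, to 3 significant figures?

173°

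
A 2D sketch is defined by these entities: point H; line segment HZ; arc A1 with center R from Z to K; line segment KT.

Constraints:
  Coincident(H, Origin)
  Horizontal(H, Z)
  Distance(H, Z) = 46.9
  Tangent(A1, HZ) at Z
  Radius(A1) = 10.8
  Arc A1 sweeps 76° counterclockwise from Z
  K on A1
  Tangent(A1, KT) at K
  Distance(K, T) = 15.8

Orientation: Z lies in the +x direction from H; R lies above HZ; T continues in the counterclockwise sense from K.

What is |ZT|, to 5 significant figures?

27.525

H is at the origin; H and Z share the same y with |HZ| = 46.9 and Z on the +x side, so Z = (46.900, 0.0000). The tangent condition forces RZ to be normal to HZ, so R = Z + (0, 10.8) = (46.900, 10.800). On A1, Z sits at bearing -90° from R; a 76° counterclockwise sweep puts K at bearing -14°, so K = R + 10.8·(cos -14°, sin -14°) = (57.379, 8.1872). Since A1 is tangent to KT there, RK ⟂ KT, so KT runs along (−sin -14°, cos -14°); with |KT| = 15.8, T = (61.202, 23.518). Then |ZT| = |T − Z| = 27.525.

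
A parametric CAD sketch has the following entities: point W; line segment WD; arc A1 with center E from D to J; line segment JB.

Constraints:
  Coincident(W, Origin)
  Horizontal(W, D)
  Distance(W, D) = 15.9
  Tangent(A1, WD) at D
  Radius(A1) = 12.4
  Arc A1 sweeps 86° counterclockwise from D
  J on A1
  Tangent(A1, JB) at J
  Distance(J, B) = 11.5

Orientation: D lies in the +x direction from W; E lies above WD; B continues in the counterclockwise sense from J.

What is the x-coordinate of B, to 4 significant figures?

29.07

On A1, D sits at bearing -90° from E; an 86° counterclockwise sweep puts J at bearing -4°, so J = E + 12.4·(cos -4°, sin -4°) = (28.27, 11.54). A1 meets JB tangentially, so EJ is at right angles to JB, so JB runs along (−sin -4°, cos -4°); with |JB| = 11.5, B = (29.07, 23.01). So B.x = 29.07.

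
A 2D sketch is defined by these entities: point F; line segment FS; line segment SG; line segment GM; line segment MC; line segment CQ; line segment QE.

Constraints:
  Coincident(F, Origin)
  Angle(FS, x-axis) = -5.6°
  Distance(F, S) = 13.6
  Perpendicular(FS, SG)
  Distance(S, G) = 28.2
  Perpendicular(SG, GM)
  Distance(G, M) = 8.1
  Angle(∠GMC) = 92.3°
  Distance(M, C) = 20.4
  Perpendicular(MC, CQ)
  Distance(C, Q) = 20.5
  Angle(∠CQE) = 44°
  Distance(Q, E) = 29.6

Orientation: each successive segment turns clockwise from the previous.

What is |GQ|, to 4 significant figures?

24.15

F is at the origin; FS runs at -5.6° with length 13.6, so S = (13.54, -1.327). The perpendicularity gives SG at right angles to FS, so SG runs at -95.60°; with |SG| = 28.2, G = (10.78, -29.39). SG is perpendicular to GM, so GM runs at 174.4°; with |GM| = 8.1, M = (2.722, -28.60). ∠GMC = 92.3° gives MC at 86.70° from the x-axis; with |MC| = 20.4, C = (3.896, -8.236). MC is perpendicular to CQ, so CQ runs at -3.300°; with |CQ| = 20.5, Q = (24.36, -9.416). Then |GQ| = |Q − G| = 24.15.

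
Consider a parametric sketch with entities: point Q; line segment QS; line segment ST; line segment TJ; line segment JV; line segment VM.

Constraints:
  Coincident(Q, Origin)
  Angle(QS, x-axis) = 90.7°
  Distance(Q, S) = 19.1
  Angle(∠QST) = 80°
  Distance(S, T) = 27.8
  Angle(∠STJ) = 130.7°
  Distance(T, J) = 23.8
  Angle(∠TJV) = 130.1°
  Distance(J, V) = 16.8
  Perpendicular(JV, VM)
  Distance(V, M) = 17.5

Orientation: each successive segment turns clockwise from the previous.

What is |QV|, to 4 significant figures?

40.53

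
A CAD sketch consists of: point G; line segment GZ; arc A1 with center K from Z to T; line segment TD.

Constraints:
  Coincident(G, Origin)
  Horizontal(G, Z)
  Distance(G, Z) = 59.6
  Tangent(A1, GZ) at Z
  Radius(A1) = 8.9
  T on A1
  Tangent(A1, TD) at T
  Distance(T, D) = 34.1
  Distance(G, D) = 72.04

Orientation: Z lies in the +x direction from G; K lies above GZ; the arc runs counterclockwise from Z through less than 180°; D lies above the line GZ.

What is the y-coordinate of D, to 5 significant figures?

44.047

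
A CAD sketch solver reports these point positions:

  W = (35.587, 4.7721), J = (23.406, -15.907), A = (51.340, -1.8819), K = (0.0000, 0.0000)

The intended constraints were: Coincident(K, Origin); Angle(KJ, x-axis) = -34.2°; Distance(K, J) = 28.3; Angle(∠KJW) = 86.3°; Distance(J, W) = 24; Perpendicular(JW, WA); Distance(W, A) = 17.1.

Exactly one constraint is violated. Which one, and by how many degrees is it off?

Perpendicular(JW, WA) — off by 7.60°.

K = (0.00, 0.00) ✓; KJ at -34.20° ✓; |KJ| = 28.30 ✓; ∠KJW = 86.30° ✓; |JW| = 24.00 ✓; ∠(JW, WA) = 82.40° ✗; |WA| = 17.10 ✓.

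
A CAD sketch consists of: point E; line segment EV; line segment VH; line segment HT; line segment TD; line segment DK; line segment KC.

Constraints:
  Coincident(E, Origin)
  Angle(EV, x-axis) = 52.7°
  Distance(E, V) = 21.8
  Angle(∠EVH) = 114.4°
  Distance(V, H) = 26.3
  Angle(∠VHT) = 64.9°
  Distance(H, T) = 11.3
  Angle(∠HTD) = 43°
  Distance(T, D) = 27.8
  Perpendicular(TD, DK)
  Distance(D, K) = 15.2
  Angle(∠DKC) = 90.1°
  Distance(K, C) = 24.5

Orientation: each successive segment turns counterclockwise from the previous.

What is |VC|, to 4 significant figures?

35.08

E is at the origin; EV runs at 52.7° with length 21.8, so V = (13.21, 17.34). ∠EVH = 114.4° gives VH at 118.3° from the x-axis; with |VH| = 26.3, H = (0.7420, 40.50). ∠VHT = 64.9° gives HT at -126.6° from the x-axis; with |HT| = 11.3, T = (-5.995, 31.43). ∠HTD = 43.0° gives TD at 10.40° from the x-axis; with |TD| = 27.8, D = (21.35, 36.44). The perpendicularity gives DK at right angles to TD, so DK runs at 100.4°; with |DK| = 15.2, K = (18.60, 51.39). ∠DKC = 90.1° gives KC at -169.7° from the x-axis; with |KC| = 24.5, C = (-5.501, 47.01). Then |VC| = |C − V| = 35.08.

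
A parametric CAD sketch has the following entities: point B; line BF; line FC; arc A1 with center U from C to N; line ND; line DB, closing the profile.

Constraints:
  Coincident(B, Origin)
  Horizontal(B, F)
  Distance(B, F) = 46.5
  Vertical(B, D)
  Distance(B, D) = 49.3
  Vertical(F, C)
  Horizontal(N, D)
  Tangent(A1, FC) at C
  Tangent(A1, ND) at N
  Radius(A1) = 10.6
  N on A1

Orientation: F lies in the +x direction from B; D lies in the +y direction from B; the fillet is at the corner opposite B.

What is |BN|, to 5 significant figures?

60.986

B is at the origin; B and F share the same y with |BF| = 46.5 and F on the +x side, so F = (46.500, 0.0000). B and D share the same x with |BD| = 49.3 and D on the +y side, so D = (0.0000, 49.300). The virtual corner opposite B is at (46.500, 49.300). A1 meets FC tangentially, so UC is at right angles to FC and since A1 is tangent to ND there, UN ⟂ ND, with radius 10.6, so the center U sits 10.6 in from both sides at U = (35.900, 38.700). That places the tangent points at C = (46.500, 38.700) on FC and N = (35.900, 49.300) on ND. Then |BN| = |N − B| = 60.986.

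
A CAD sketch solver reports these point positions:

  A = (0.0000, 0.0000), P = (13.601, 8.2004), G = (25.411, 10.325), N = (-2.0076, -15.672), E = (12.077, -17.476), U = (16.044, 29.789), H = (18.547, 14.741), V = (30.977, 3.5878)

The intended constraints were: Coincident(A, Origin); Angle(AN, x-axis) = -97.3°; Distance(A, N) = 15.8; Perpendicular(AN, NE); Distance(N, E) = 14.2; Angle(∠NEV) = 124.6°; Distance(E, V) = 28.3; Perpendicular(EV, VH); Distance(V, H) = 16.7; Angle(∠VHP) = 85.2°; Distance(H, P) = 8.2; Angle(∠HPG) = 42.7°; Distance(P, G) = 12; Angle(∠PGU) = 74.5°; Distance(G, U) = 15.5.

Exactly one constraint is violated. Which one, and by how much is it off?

Distance(G, U) = 15.5 — off by 6.10.

A = (0.00, 0.00) ✓; AN at -97.30° ✓; |AN| = 15.80 ✓; ∠(AN, NE) = 90.00° ✓; |NE| = 14.20 ✓; ∠NEV = 124.6° ✓; |EV| = 28.30 ✓; ∠(EV, VH) = 90.00° ✓; |VH| = 16.70 ✓; ∠VHP = 85.20° ✓; |HP| = 8.200 ✓; ∠HPG = 42.71° ✓; |PG| = 12.00 ✓; ∠PGU = 74.50° ✓; |GU| = 21.60 ✗.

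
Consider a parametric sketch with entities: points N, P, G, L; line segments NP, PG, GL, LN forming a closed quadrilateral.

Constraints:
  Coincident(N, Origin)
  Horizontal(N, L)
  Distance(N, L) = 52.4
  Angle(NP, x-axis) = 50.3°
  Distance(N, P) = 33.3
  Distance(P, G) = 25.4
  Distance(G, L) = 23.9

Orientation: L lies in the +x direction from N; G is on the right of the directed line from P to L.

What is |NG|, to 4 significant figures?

28.56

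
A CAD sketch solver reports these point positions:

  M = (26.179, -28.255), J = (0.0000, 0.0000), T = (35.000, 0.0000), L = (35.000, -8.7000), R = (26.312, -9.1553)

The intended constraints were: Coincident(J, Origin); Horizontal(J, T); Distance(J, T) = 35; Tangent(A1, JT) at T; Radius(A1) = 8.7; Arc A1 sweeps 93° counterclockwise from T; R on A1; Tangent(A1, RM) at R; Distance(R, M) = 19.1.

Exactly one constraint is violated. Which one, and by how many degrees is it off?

Tangent(A1, RM) at R — off by 3.40°.

J = (0.00, 0.00) ✓; J.y = 0.00, T.y = 0.00 ✓; |JT| = 35.00 ✓; ∠(LT, TJ) = 90.00° ✓; |LT| = 8.700 ✓; bearing(L→R) − bearing(L→T) = 93.00° ✓; |LR| = 8.700 ✓; ∠(LR, RM) = 93.40° ✗; |RM| = 19.10 ✓.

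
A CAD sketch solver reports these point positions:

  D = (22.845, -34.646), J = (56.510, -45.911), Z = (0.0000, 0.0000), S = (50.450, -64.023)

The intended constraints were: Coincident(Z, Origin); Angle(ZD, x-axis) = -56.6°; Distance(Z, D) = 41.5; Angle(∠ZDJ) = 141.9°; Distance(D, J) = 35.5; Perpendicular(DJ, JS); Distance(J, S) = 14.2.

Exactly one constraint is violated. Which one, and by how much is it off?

Distance(J, S) = 14.2 — off by 4.90.

Z = (0.00, 0.00) ✓; ZD at -56.60° ✓; |ZD| = 41.50 ✓; ∠ZDJ = 141.9° ✓; |DJ| = 35.50 ✓; ∠(DJ, JS) = 90.00° ✓; |JS| = 19.10 ✗.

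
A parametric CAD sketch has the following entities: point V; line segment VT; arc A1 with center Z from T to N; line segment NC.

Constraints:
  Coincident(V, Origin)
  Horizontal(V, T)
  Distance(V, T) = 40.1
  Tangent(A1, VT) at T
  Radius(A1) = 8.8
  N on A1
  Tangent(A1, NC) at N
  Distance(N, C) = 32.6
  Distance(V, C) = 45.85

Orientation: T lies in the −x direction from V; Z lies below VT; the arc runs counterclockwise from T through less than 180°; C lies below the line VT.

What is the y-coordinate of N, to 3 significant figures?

-14.8

V is at the origin; V and T share the same y with |VT| = 40.1 and T on the −x side, so T = (-40.1, 0.00). The tangent condition forces ZT to be normal to VT, so Z = T + (0, -8.8) = (-40.1, -8.80). Since ZN ⟂ NC (tangency), |ZC| = √(8.8² + 32.6²) = 33.8 regardless of where N sits on A1. So C lies on both circle(V, 45.85) and circle(Z, 33.8); the below-VT intersection is C = (-24.5, -38.8). N is the foot of the tangent from C: N = (-46.6, -14.8).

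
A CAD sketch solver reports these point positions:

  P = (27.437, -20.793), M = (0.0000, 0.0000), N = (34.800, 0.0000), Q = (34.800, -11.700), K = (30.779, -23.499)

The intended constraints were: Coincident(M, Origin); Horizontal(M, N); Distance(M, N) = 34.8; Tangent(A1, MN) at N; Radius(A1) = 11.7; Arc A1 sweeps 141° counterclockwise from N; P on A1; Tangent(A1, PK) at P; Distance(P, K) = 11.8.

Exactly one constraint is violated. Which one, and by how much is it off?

Distance(P, K) = 11.8 — off by 7.50.

M = (0.00, 0.00) ✓; M.y = 0.00, N.y = 0.00 ✓; |MN| = 34.80 ✓; ∠(QN, NM) = 90.00° ✓; |QN| = 11.70 ✓; bearing(Q→P) − bearing(Q→N) = 141.0° ✓; |QP| = 11.70 ✓; ∠(QP, PK) = 90.00° ✓; |PK| = 4.300 ✗.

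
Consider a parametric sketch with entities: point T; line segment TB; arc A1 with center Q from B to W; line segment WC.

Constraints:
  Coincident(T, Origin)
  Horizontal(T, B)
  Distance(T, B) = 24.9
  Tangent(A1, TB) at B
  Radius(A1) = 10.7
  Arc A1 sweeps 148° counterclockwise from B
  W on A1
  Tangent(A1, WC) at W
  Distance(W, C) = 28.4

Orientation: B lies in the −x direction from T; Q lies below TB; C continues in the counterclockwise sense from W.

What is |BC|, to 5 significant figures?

39.393

On A1, B sits at bearing 90° from Q; a 148° counterclockwise sweep puts W at bearing 238°, so W = Q + 10.7·(cos 238°, sin 238°) = (-30.570, -19.774). A1 meets WC tangentially, so QW is at right angles to WC, so WC runs along (−sin 238°, cos 238°); with |WC| = 28.4, C = (-6.4856, -34.824). Then |BC| = |C − B| = 39.393.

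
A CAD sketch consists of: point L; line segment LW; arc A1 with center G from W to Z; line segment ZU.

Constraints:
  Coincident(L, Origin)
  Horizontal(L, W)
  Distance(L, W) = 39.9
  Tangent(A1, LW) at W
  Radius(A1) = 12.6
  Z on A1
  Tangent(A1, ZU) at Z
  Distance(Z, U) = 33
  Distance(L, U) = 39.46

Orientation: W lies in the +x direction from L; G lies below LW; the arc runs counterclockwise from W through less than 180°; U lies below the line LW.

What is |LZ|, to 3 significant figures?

29.4

L is at the origin; L and W share the same y with |LW| = 39.9 and W on the +x side, so W = (39.9, 0.00). A1 meets LW tangentially, so GW is at right angles to LW, so G = W + (0, -12.6) = (39.9, -12.6). Since GZ ⟂ ZU (tangency), |GU| = √(12.6² + 33.0²) = 35.3 regardless of where Z sits on A1. So U lies on both circle(L, 39.46) and circle(G, 35.3); the below-LW intersection is U = (14.2, -36.8). Z is the foot of the tangent from U: Z = (28.6, -7.11).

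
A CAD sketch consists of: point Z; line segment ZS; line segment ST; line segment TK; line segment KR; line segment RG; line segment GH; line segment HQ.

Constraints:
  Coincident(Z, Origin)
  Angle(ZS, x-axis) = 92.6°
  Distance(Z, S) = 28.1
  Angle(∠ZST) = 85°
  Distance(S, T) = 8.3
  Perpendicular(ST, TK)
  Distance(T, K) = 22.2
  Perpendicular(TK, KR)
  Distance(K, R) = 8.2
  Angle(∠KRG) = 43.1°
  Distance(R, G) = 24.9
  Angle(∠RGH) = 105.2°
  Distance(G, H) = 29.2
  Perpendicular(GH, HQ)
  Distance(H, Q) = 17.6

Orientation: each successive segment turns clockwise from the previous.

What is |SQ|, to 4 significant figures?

49.07

Z is at the origin; ZS runs at 92.6° with length 28.1, so S = (-1.275, 28.07). ∠ZST = 85.0° gives ST at -2.400° from the x-axis; with |ST| = 8.3, T = (7.018, 27.72). The perpendicularity gives TK at right angles to ST, so TK runs at -92.40°; with |TK| = 22.2, K = (6.088, 5.543). TK ⟂ KR, so KR runs at 177.6°; with |KR| = 8.2, R = (-2.104, 5.886). ∠KRG = 43.1° gives RG at 40.70° from the x-axis; with |RG| = 24.9, G = (16.77, 22.12). ∠RGH = 105.2° gives GH at -34.10° from the x-axis; with |GH| = 29.2, H = (40.95, 5.753). The perpendicularity gives HQ at right angles to GH, so HQ runs at -124.1°; with |HQ| = 17.6, Q = (31.09, -8.821). Then |SQ| = |Q − S| = 49.07.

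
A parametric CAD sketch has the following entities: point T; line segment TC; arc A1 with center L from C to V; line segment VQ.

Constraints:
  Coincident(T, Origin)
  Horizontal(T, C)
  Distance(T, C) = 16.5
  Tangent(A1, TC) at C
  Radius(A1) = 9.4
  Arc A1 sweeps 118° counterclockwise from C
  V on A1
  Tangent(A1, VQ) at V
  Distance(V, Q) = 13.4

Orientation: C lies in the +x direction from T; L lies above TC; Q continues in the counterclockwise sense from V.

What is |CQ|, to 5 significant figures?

25.723

T is at the origin; TC is horizontal with |TC| = 16.5 and C on the +x side, so C = (16.500, 0.0000). A1 meets TC tangentially, so LC is at right angles to TC, so L = C + (0, 9.4) = (16.500, 9.4000). On A1, C sits at bearing -90° from L; a 118° counterclockwise sweep puts V at bearing 28°, so V = L + 9.4·(cos 28°, sin 28°) = (24.800, 13.813). Tangency of A1 to VQ means the radius LV is perpendicular to VQ, so VQ runs along (−sin 28°, cos 28°); with |VQ| = 13.4, Q = (18.509, 25.645). Then |CQ| = |Q − C| = 25.723.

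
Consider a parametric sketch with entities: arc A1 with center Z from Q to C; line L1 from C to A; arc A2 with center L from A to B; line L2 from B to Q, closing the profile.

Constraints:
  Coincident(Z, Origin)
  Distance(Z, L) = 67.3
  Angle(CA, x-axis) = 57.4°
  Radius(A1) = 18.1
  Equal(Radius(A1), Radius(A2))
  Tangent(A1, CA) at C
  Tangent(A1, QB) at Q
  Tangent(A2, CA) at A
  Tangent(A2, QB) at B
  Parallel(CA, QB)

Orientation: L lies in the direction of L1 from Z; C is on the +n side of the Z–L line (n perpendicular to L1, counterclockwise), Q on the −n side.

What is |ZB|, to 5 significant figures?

69.691

The slot axis is L1's direction at 57.4°, so u = (cos 57.4°, sin 57.4°) = (0.53877, 0.84245) and n = (−sin 57.4°, cos 57.4°) = (-0.84245, 0.53877). Z is at the origin and L lies 67.3 along u from Z, so L = 67.3·u = (36.259, 56.697). Tangency of A1 to both parallel lines with radius 18.1 puts C and Q at Z ± 18.1·n: C = (-15.248, 9.7518), Q = (15.248, -9.7518). Equal radii place A and B the same way about L: A = L + 18.1·n = (21.011, 66.449), B = L − 18.1·n = (51.508, 46.945). Then |ZB| = |B − Z| = 69.691.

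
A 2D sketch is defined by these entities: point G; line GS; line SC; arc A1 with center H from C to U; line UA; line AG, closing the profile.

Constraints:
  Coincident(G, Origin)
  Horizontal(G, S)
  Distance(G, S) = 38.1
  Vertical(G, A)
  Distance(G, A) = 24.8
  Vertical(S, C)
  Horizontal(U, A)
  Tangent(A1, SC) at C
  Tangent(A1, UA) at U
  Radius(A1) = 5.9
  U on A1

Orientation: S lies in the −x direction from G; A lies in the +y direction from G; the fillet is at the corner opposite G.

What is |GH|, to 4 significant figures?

37.34

G is at the origin; GS is horizontal with |GS| = 38.1 and S on the −x side, so S = (-38.10, 0.000). G and A share the same x with |GA| = 24.8 and A on the +y side, so A = (0.000, 24.80). The virtual corner opposite G is at (-38.10, 24.80). Tangency of A1 to SC means the radius HC is perpendicular to SC and since A1 is tangent to UA there, HU ⟂ UA, with radius 5.9, so the center H sits 5.9 in from both sides at H = (-32.20, 18.90). Then |GH| = |H − G| = 37.34.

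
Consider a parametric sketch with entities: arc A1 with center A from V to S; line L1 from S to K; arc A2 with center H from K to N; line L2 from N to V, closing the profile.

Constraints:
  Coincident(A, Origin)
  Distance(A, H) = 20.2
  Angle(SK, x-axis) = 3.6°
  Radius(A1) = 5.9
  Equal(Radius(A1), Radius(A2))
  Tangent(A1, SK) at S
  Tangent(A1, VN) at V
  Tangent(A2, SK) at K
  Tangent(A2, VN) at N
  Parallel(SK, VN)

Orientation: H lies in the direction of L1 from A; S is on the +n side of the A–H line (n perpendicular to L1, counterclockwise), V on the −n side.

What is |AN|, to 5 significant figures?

21.044

The slot axis is L1's direction at 3.6°, so u = (cos 3.6°, sin 3.6°) = (0.99803, 0.062791) and n = (−sin 3.6°, cos 3.6°) = (-0.062791, 0.99803). A is at the origin and H lies 20.2 along u from A, so H = 20.2·u = (20.160, 1.2684). Tangency of A1 to both parallel lines with radius 5.9 puts S and V at A ± 5.9·n: S = (-0.37046, 5.8884), V = (0.37046, -5.8884). Equal radii place K and N the same way about H: K = H + 5.9·n = (19.790, 7.1567), N = H − 5.9·n = (20.531, -4.6200). Then |AN| = |N − A| = 21.044.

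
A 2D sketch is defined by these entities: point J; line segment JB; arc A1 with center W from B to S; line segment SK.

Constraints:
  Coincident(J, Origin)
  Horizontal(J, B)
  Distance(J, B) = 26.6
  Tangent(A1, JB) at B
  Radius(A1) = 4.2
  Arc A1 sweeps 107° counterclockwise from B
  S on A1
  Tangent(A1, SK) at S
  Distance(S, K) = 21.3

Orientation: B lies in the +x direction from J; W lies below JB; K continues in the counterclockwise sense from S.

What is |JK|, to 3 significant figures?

38.7

J is at the origin; JB is horizontal with |JB| = 26.6 and B on the +x side, so B = (26.6, 0.00). The tangent condition forces WB to be normal to JB, so W = B + (0, -4.2) = (26.6, -4.20). On A1, B sits at bearing 90° from W; a 107° counterclockwise sweep puts S at bearing 197°, so S = W + 4.2·(cos 197°, sin 197°) = (22.6, -5.43). Tangency of A1 to SK means the radius WS is perpendicular to SK, so SK runs along (−sin 197°, cos 197°); with |SK| = 21.3, K = (28.8, -25.8). Then |JK| = |K − J| = 38.7.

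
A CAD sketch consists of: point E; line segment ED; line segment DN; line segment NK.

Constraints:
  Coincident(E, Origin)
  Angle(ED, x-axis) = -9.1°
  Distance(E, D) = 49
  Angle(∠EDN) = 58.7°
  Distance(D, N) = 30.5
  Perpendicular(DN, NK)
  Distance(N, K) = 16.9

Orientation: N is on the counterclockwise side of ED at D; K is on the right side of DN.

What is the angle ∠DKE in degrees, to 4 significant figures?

56.10°

E is at the origin; ED runs at -9.1° with length 49.0, so D = 49.0·(cos -9.1°, sin -9.1°) = (48.38, -7.750). ∠EDN = 58.7°, so DN runs at -9.1° + (180° − 58.7°) = 112.2° from the x-axis; with |DN| = 30.5, N = D + 30.5·(cos 112.2°, sin 112.2°) = (36.86, 20.49). The perpendicularity gives NK at right angles to DN; with |NK| = 16.9 on the right of DN, K = N + 16.9·(0.9259, 0.3778) = (52.51, 26.87). Then cos ∠DKE = KD·KE / (|KD||KE|), giving 56.10°.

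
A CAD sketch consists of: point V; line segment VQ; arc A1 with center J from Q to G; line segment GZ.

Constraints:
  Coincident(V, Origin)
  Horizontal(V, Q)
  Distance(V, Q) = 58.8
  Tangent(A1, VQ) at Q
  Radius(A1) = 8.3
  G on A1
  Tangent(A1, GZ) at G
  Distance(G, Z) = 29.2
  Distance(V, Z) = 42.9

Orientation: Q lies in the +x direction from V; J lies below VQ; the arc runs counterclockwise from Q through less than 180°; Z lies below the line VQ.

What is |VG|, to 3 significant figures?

52.4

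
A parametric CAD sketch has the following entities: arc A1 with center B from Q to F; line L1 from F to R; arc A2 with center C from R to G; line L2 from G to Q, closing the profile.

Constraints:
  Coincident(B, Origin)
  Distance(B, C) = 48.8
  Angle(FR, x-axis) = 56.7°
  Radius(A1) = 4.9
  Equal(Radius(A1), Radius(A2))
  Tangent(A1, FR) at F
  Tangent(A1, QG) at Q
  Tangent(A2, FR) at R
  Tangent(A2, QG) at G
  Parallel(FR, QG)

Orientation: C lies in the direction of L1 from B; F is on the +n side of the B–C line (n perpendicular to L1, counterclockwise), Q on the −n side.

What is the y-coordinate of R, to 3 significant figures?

43.5

The slot axis is L1's direction at 56.7°, so u = (cos 56.7°, sin 56.7°) = (0.549, 0.836) and n = (−sin 56.7°, cos 56.7°) = (-0.836, 0.549). B is at the origin and C lies 48.8 along u from B, so C = 48.8·u = (26.8, 40.8). Tangency of A1 to both parallel lines with radius 4.9 puts F and Q at B ± 4.9·n: F = (-4.10, 2.69), Q = (4.10, -2.69). Equal radii place R and G the same way about C: R = C + 4.9·n = (22.7, 43.5), G = C − 4.9·n = (30.9, 38.1). So R.y = 43.5.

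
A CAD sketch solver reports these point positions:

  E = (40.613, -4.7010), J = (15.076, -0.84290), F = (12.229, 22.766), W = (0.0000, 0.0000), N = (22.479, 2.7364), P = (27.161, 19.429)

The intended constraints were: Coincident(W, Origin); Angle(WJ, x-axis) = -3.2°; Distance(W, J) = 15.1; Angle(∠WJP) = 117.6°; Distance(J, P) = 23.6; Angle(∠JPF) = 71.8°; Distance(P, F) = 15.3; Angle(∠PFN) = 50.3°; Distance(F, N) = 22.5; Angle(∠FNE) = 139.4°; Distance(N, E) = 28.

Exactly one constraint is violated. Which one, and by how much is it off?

Distance(N, E) = 28 — off by 8.40.

W = (0.00, 0.00) ✓; WJ at -3.200° ✓; |WJ| = 15.10 ✓; ∠WJP = 117.6° ✓; |JP| = 23.60 ✓; ∠JPF = 71.80° ✓; |PF| = 15.30 ✓; ∠PFN = 50.30° ✓; |FN| = 22.50 ✓; ∠FNE = 139.4° ✓; |NE| = 19.60 ✗.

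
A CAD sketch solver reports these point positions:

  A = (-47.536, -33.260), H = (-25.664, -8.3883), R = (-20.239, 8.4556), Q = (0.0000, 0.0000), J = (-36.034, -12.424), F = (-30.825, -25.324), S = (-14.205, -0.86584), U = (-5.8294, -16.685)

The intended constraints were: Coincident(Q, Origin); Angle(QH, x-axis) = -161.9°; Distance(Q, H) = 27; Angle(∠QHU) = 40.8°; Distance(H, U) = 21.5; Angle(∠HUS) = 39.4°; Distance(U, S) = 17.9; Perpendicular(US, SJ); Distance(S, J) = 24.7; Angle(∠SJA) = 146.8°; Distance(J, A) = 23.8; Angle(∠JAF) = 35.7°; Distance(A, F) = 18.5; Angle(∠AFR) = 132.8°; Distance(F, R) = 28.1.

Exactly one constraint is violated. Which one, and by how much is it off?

Distance(F, R) = 28.1 — off by 7.30.

Q = (0.00, 0.00) ✓; QH at -161.9° ✓; |QH| = 27.00 ✓; ∠QHU = 40.80° ✓; |HU| = 21.50 ✓; ∠HUS = 39.40° ✓; |US| = 17.90 ✓; ∠(US, SJ) = 90.00° ✓; |SJ| = 24.70 ✓; ∠SJA = 146.8° ✓; |JA| = 23.80 ✓; ∠JAF = 35.70° ✓; |AF| = 18.50 ✓; ∠AFR = 132.8° ✓; |FR| = 35.40 ✗.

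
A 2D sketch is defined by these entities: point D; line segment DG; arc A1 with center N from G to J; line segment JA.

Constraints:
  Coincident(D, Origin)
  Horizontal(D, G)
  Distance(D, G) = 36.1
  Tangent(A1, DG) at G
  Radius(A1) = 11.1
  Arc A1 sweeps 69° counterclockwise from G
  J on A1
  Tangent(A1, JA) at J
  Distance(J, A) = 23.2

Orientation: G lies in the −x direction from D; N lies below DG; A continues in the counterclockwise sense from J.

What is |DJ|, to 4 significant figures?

47.01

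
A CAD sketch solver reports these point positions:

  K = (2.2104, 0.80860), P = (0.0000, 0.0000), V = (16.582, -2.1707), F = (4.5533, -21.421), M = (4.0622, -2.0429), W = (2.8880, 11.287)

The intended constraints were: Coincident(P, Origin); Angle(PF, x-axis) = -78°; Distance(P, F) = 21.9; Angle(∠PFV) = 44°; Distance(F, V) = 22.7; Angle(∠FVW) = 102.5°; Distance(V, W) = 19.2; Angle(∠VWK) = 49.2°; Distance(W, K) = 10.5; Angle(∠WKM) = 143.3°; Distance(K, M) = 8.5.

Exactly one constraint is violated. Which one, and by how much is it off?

Distance(K, M) = 8.5 — off by 5.10.

P = (0.00, 0.00) ✓; PF at -78.00° ✓; |PF| = 21.90 ✓; ∠PFV = 44.00° ✓; |FV| = 22.70 ✓; ∠FVW = 102.5° ✓; |VW| = 19.20 ✓; ∠VWK = 49.20° ✓; |WK| = 10.50 ✓; ∠WKM = 143.3° ✓; |KM| = 3.400 ✗.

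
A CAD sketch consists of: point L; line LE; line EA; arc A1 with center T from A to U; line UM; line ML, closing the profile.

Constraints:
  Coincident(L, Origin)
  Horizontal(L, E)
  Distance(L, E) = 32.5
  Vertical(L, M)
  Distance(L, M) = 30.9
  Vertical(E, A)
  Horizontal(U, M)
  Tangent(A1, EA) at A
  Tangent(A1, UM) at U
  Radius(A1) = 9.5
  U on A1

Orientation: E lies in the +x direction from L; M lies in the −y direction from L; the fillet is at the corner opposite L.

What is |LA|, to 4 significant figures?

38.91

L is at the origin; L and E share the same y with |LE| = 32.5 and E on the +x side, so E = (32.50, 0.000). LM is vertical with |LM| = 30.9 and M on the −y side, so M = (0.000, -30.90). The virtual corner opposite L is at (32.50, -30.90). Tangency of A1 to EA means the radius TA is perpendicular to EA and the tangent condition forces TU to be normal to UM, with radius 9.5, so the center T sits 9.5 in from both sides at T = (23.00, -21.40). That places the tangent points at A = (32.50, -21.40) on EA and U = (23.00, -30.90) on UM. Then |LA| = |A − L| = 38.91.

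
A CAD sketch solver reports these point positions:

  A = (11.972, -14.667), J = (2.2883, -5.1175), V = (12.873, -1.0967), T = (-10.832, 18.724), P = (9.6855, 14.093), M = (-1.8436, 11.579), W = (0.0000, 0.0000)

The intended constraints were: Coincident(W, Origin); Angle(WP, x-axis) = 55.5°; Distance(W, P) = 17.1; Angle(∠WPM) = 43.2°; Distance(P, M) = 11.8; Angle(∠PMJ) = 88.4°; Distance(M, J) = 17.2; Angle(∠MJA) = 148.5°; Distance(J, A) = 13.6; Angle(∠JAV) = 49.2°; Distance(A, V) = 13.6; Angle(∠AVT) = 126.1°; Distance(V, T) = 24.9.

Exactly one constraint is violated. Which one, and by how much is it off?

Distance(V, T) = 24.9 — off by 6.00.

W = (0.00, 0.00) ✓; WP at 55.50° ✓; |WP| = 17.10 ✓; ∠WPM = 43.20° ✓; |PM| = 11.80 ✓; ∠PMJ = 88.40° ✓; |MJ| = 17.20 ✓; ∠MJA = 148.5° ✓; |JA| = 13.60 ✓; ∠JAV = 49.20° ✓; |AV| = 13.60 ✓; ∠AVT = 126.1° ✓; |VT| = 30.90 ✗.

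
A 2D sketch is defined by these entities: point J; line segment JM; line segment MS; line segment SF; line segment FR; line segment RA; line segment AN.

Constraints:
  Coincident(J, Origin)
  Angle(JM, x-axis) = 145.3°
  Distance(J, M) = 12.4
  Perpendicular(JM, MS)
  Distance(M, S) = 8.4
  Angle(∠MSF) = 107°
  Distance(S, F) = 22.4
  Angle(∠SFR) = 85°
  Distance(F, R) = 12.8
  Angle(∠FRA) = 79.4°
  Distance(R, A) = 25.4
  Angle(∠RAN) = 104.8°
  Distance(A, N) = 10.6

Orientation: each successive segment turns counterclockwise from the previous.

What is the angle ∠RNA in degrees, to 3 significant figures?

55.2°

J is at the origin; JM runs at 145.3° with length 12.4, so M = (-10.2, 7.06). JM ⟂ MS, so MS runs at -125°; with |MS| = 8.4, S = (-15.0, 0.153). ∠MSF = 107.0° gives SF at -51.7° from the x-axis; with |SF| = 22.4, F = (-1.09, -17.4). ∠SFR = 85.0° gives FR at 43.3° from the x-axis; with |FR| = 12.8, R = (8.22, -8.65). ∠FRA = 79.4° gives RA at 144° from the x-axis; with |RA| = 25.4, A = (-12.3, 6.32). ∠RAN = 104.8° gives AN at -141° from the x-axis; with |AN| = 10.6, N = (-20.5, -0.367). Then cos ∠RNA = NR·NA / (|NR||NA|), giving 55.2°.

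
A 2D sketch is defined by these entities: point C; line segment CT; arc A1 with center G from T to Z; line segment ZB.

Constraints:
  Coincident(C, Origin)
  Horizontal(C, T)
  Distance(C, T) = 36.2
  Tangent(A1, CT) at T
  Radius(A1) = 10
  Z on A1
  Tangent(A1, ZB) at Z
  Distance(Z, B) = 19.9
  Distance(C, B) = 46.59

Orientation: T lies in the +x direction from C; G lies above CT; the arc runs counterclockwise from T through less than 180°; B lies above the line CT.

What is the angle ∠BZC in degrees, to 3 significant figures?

76.1°

C is at the origin; C and T share the same y with |CT| = 36.2 and T on the +x side, so T = (36.2, 0.00). Tangency of A1 to CT means the radius GT is perpendicular to CT, so G = T + (0, 10) = (36.2, 10.0). Since GZ ⟂ ZB (tangency), |GB| = √(10.0² + 19.9²) = 22.3 regardless of where Z sits on A1. So B lies on both circle(C, 46.59) and circle(G, 22.3); the above-CT intersection is B = (33.7, 32.1). Z is the foot of the tangent from B: Z = (44.6, 15.5).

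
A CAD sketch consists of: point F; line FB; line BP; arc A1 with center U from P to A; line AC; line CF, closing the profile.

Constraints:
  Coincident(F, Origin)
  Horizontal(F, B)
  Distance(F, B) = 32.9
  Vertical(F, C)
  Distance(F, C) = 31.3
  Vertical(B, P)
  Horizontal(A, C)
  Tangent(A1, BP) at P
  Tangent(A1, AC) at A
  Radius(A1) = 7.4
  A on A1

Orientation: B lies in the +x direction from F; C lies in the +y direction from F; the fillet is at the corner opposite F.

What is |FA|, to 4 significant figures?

40.37

The virtual corner opposite F is at (32.90, 31.30). Tangency of A1 to BP means the radius UP is perpendicular to BP and A1 meets AC tangentially, so UA is at right angles to AC, with radius 7.4, so the center U sits 7.4 in from both sides at U = (25.50, 23.90). That places the tangent points at P = (32.90, 23.90) on BP and A = (25.50, 31.30) on AC. Then |FA| = |A − F| = 40.37.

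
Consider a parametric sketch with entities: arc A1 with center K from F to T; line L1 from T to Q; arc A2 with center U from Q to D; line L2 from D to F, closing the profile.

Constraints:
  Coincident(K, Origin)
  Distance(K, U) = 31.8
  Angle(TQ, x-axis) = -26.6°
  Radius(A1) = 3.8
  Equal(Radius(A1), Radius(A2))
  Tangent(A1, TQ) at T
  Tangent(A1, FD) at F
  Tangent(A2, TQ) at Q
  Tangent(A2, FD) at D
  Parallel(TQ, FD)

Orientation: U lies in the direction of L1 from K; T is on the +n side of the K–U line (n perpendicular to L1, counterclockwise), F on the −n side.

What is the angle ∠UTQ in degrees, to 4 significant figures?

6.814°

Tangency of A1 to both parallel lines with radius 3.8 puts T and F at K ± 3.8·n: T = (1.701, 3.398), F = (-1.701, -3.398). Equal radii place Q and D the same way about U: Q = U + 3.8·n = (30.14, -10.84), D = U − 3.8·n = (26.73, -17.64). Then cos ∠UTQ = TU·TQ / (|TU||TQ|), giving 6.814°.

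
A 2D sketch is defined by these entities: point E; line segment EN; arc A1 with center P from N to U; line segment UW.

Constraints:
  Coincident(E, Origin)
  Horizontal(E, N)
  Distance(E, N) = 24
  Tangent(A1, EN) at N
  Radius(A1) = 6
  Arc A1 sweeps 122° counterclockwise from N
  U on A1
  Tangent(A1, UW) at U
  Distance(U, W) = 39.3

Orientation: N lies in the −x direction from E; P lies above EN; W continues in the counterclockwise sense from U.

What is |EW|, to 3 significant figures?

58.2

E is at the origin; E and N share the same y with |EN| = 24.0 and N on the −x side, so N = (-24.0, 0.00). The tangent condition forces PN to be normal to EN, so P = N + (0, 6) = (-24.0, 6.00). On A1, N sits at bearing -90° from P; a 122° counterclockwise sweep puts U at bearing 32°, so U = P + 6.0·(cos 32°, sin 32°) = (-18.9, 9.18). The tangent condition forces PU to be normal to UW, so UW runs along (−sin 32°, cos 32°); with |UW| = 39.3, W = (-39.7, 42.5). Then |EW| = |W − E| = 58.2.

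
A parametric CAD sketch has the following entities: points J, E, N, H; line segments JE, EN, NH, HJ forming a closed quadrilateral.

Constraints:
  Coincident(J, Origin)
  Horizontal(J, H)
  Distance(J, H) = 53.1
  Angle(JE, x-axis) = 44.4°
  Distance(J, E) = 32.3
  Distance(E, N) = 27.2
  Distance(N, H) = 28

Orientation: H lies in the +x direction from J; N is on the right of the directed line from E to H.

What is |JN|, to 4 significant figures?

25.86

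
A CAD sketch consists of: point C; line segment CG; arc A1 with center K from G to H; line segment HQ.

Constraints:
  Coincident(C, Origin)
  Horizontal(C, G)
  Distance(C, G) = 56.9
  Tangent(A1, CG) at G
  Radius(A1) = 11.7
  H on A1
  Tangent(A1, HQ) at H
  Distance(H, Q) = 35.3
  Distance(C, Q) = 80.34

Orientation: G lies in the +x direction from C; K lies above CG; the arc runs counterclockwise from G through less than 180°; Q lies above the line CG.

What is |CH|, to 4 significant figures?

69.76

Checks: C.y = 0.00, G.y = 0.00 ✓; |KH| = 11.70 ✓; ∠(KH, HQ) = 90.00° ✓; |HQ| = 35.30 ✓; |CQ| = 80.34 ✓.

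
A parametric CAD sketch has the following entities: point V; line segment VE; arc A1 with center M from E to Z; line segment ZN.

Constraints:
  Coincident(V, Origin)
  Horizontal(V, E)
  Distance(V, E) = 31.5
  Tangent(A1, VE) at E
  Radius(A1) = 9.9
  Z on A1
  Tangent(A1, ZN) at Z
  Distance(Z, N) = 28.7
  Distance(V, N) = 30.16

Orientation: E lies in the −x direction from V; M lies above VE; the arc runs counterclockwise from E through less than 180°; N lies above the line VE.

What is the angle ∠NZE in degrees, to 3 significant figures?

151°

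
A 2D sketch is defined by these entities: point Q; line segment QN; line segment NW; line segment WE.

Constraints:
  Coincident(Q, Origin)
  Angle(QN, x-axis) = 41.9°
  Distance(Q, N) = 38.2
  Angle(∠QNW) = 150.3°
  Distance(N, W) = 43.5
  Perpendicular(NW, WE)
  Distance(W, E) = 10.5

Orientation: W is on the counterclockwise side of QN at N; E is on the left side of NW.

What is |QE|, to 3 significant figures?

77.1

∠QNW = 150.3°, so NW runs at 41.9° + (180° − 150.3°) = 71.6° from the x-axis; with |NW| = 43.5, W = N + 43.5·(cos 71.6°, sin 71.6°) = (42.2, 66.8). The perpendicularity gives WE at right angles to NW; with |WE| = 10.5 on the left of NW, E = W + 10.5·(-0.949, 0.316) = (32.2, 70.1). Then |QE| = |E − Q| = 77.1.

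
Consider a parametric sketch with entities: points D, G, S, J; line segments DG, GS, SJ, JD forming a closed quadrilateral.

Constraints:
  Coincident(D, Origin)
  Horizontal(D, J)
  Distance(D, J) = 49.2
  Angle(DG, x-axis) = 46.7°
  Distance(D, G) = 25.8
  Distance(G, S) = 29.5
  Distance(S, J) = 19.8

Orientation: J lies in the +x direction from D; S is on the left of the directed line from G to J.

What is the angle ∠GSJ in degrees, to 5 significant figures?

94.069°

D is at the origin; DJ is horizontal with |DJ| = 49.2 and J in +x, so J = (49.2, 0). DG runs at 46.7° with |DG| = 25.8, so G = (17.694, 18.777). S is determined by |GS| = 29.5 and |SJ| = 19.8 together: it lies at the intersection of circle(G, 29.5) and circle(J, 19.8). With |GJ| = 36.677, the foot of the radical line on GJ is 24.858 from G and the perpendicular offset is √(29.5² − 24.858²) = 15.886. Taking the left-of-GJ solution: S = (47.180, 19.697).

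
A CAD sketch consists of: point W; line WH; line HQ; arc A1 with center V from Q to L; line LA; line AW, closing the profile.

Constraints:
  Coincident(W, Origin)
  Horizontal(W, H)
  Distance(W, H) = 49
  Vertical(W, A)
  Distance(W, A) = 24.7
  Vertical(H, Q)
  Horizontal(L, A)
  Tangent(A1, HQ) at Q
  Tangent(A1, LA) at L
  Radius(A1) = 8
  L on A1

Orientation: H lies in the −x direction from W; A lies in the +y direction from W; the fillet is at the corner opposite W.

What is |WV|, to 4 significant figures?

44.27

W is at the origin; WH is horizontal with |WH| = 49.0 and H on the −x side, so H = (-49.00, 0.000). WA is vertical with |WA| = 24.7 and A on the +y side, so A = (0.000, 24.70). The virtual corner opposite W is at (-49.00, 24.70). The tangent condition forces VQ to be normal to HQ and since A1 is tangent to LA there, VL ⟂ LA, with radius 8.0, so the center V sits 8.0 in from both sides at V = (-41.00, 16.70). Then |WV| = |V − W| = 44.27.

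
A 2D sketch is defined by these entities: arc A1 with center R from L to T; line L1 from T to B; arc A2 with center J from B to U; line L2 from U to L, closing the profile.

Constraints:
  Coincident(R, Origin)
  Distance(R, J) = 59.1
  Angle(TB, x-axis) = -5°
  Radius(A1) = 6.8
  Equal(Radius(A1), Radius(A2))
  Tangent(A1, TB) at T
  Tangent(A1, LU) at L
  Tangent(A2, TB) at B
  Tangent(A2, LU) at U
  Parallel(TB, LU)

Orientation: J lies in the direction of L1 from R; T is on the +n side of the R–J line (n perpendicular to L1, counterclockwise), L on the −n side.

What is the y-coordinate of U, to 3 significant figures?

-11.9

Tangency of A1 to both parallel lines with radius 6.8 puts T and L at R ± 6.8·n: T = (0.593, 6.77), L = (-0.593, -6.77). Equal radii place B and U the same way about J: B = J + 6.8·n = (59.5, 1.62), U = J − 6.8·n = (58.3, -11.9). So U.y = -11.9.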